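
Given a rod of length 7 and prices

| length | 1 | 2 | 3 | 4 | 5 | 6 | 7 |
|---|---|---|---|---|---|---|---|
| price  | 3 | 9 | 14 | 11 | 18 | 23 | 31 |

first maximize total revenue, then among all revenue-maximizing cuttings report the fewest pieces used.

3

Build r[k] bottom-up: r[k] = max over allowed piece i of (p[i] + r[k−i]).
r[1] = 3
r[2] = 9
r[3] = 14
r[4] = 18  (first piece 2, then r[2]=9)
r[5] = 23  (first piece 2, then r[3]=14)
r[6] = 28  (first piece 3, then r[3]=14)
r[7] = 32  (first piece 2, then r[5]=23)
Maximum revenue is $32.
Now minimize piece count subject to staying optimal: for each k, pieces[k] = 1 + min over i with p[i]+r[k−i]=r[k] of pieces[k−i].
pieces[4] = 2
pieces[5] = 2
pieces[6] = 2
pieces[7] = 3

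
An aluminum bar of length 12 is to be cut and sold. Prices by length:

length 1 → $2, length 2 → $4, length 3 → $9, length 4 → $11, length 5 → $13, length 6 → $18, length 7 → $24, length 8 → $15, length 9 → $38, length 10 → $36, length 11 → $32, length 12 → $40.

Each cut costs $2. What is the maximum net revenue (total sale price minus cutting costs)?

Build v[k] bottom-up: v[k] = max over allowed piece i of (p[i] + v[k−i]) − 2 per cut.
v[1] = 2
v[2] = 4
v[3] = 9
v[4] = 11
v[5] = 13
v[6] = 18
v[7] = 24
v[8] = 24  (first piece 1, then v[7]=24)
v[9] = 38
v[10] = 38  (first piece 1, then v[9]=38)
v[11] = 40  (first piece 2, then v[9]=38)
v[12] = 45  (first piece 3, then v[9]=38)
One optimal plan: pieces 9 + 3 (1 cut) → $47 − $2 = $45.

45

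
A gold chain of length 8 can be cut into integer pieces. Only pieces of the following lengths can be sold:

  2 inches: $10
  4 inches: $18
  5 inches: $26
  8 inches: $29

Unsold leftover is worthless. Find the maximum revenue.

Let r[k] be the best obtainable value from length k. For each k, try every first piece i and keep the best of price[i] + r[k−i].
r[1] = 0
r[2] = 10
r[3] = 10
r[4] = 20  (first piece 2, then r[2]=10)
r[5] = 26
r[6] = 30  (first piece 2, then r[4]=20)
r[7] = 36  (first piece 2, then r[5]=26)
r[8] = 40  (first piece 2, then r[6]=30)
One optimal cutting: 2 + 2 + 2 + 2 → $40.

40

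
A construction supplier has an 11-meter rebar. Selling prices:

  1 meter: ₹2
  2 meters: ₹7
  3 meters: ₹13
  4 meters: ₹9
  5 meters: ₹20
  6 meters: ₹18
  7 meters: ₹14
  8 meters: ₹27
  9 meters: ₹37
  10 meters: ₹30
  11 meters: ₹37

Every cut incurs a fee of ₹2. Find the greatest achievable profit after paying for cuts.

42

Let net[k] be the best obtainable value from length k. For each k, try every first piece i and keep the best of price[i] + net[k−i] minus the 2 cut fee when i<k.
net[1] = 2
net[2] = max(2+2-2, 7+0) = 7
net[3] = max(2+7-2, 7+2-2, 13+0) = 13
net[4] = max(2+13-2, 7+7-2, 13+2-2, 9+0) = 13
net[5] = max(2+13-2, 7+13-2, 13+7-2, 9+2-2, 20+0) = 20
net[6] = max(2+20-2, 7+13-2, 13+13-2, 9+7-2, 20+2-2, 18+0) = 24
net[7] = max(2+24-2, 7+20-2, 13+13-2, …, 18+2-2, 14+0) = 25
net[8] = max(2+25-2, 7+24-2, 13+20-2, …, 14+2-2, 27+0) = 31
net[9] = max(2+31-2, 7+25-2, 13+24-2, …, 27+2-2, 37+0) = 37
net[10] = max(2+37-2, 7+31-2, 13+25-2, …, 37+2-2, 30+0) = 38
net[11] = max(2+38-2, 7+37-2, 13+31-2, …, 30+2-2, 37+0) = 42
One optimal plan: pieces 9 + 2 (1 cut) → ₹44 − ₹2 = ₹42.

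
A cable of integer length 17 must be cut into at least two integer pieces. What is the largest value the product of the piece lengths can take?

486

Define f[k] = max over 1≤i<k of i · max(k−i, f[k−i]); the inner max lets the remainder stay uncut if that's better.
Small cases: f[2]=1, f[3]=2, f[4]=4, f[5]=6, f[6]=9, f[7]=12, f[8]=18, f[9]=27.
f[10] = max(1*27, 2*18, 3*12, …, 8*2, 9*1) = 36
f[11] = max(1*36, 2*27, 3*18, …, 9*2, 10*1) = 54
f[12] = max(1*54, 2*36, 3*27, …, 10*2, 11*1) = 81
f[13] = max(1*81, 2*54, 3*36, …, 11*2, 12*1) = 108
f[14] = max(1*108, 2*81, 3*54, …, 12*2, 13*1) = 162
f[15] = max(1*162, 2*108, 3*81, …, 13*2, 14*1) = 243
f[16] = max(1*243, 2*162, 3*108, …, 14*2, 15*1) = 324
f[17] = max(1*324, 2*243, 3*162, …, 15*2, 16*1) = 486
One optimal split: 3 + 3 + 3 + 3 + 3 + 2; product 3*3*3*3*3*2 = 486.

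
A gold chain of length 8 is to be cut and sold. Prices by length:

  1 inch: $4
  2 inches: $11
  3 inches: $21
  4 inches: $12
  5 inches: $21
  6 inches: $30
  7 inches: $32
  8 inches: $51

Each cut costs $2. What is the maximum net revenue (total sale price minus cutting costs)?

51

Let r[k] be the best obtainable value from length k. For each k, try every first piece i and keep the best of price[i] + r[k−i] minus the 2 cut fee when i<k.
r[1] = 4
r[2] = max(4+4-2, 11+0) = 11
r[3] = max(4+11-2, 11+4-2, 21+0) = 21
r[4] = max(4+21-2, 11+11-2, 21+4-2, 12+0) = 23
r[5] = max(4+23-2, 11+21-2, 21+11-2, 12+4-2, 21+0) = 30
r[6] = max(4+30-2, 11+23-2, 21+21-2, 12+11-2, 21+4-2, 30+0) = 40
r[7] = max(4+40-2, 11+30-2, 21+23-2, …, 30+4-2, 32+0) = 42
r[8] = max(4+42-2, 11+40-2, 21+30-2, …, 32+4-2, 51+0) = 51
Best is to make no cuts and sell whole for $51.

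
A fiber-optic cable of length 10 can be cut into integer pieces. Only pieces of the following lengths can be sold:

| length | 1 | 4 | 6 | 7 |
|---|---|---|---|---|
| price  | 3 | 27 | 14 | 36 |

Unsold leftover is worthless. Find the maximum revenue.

60

Consider every possible first cut. r[k] is the best of p[i]+r[k−i] over all sellable i≤k.
r[1] = 3
r[2] = 6  (first piece 1, then r[1]=3)
r[3] = 9  (first piece 1, then r[2]=6)
r[4] = max(3+9, 27+0) = 27
r[5] = max(3+27, 27+3) = 30
r[6] = max(3+30, 27+6, 14+0) = 33
r[7] = max(3+33, 27+9, 14+3, 36+0) = 36
r[8] = max(3+36, 27+27, 14+6, 36+3) = 54
r[9] = max(3+54, 27+30, 14+9, 36+6) = 57
r[10] = max(3+57, 27+33, 14+27, 36+9) = 60
One optimal cutting: 4 + 4 + 1 + 1 → $60.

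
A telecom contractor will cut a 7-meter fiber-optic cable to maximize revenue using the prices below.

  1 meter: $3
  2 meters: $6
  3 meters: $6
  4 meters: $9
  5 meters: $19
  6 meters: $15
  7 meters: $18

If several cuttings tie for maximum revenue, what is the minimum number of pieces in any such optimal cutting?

Consider every possible first cut. r[k] is the best of p[i]+r[k−i] over all sellable i≤k.
r[1] = 3
r[2] = 6  (first piece 1, then r[1]=3)
r[3] = 9  (first piece 1, then r[2]=6)
r[4] = 12  (first piece 1, then r[3]=9)
r[5] = 19
r[6] = 22  (first piece 1, then r[5]=19)
r[7] = 25  (first piece 1, then r[6]=22)
Maximum revenue is $25.
Now minimize piece count subject to staying optimal: for each k, pieces[k] = 1 + min over i with p[i]+r[k−i]=r[k] of pieces[k−i].
pieces[4] = 2
pieces[5] = 1
pieces[6] = 2
pieces[7] = 2

2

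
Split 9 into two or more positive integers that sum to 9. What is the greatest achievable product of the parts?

Fill f[k] for k=2..9: at each k try every first piece i and multiply by the better of (k−i) uncut or f[k−i].
f[2] = 1*max(1,0) = 1*1 = 1
f[3] = 1*max(2,1) = 1*2 = 2
f[4] = 2*max(2,1) = 2*2 = 4
f[5] = 2*max(3,2) = 2*3 = 6
f[6] = 3*max(3,2) = 3*3 = 9
f[7] = 2*max(5,6) = 2*6 = 12
f[8] = 2*max(6,9) = 2*9 = 18
f[9] = 3*max(6,9) = 3*9 = 27
One optimal split: 3 + 3 + 3; product 3*3*3 = 27.

27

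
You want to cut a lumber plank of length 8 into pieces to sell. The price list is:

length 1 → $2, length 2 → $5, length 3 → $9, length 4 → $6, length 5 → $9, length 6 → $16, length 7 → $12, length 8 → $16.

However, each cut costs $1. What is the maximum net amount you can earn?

21

Consider every possible first cut. v[k] is the best of p[i]+v[k−i] over all sellable i≤k, charging 1 whenever i<k.
v[1] = 2
v[2] = 5
v[3] = 9
v[4] = 10  (first piece 1, then v[3]=9)
v[5] = 13  (first piece 2, then v[3]=9)
v[6] = 17  (first piece 3, then v[3]=9)
v[7] = 18  (first piece 1, then v[6]=17)
v[8] = 21  (first piece 2, then v[6]=17)
One optimal plan: pieces 3 + 3 + 2 (2 cuts) → $23 − $2 = $21.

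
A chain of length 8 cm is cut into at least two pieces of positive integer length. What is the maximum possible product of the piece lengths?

Define f[k] = max over 1≤i<k of i · max(k−i, f[k−i]); the inner max lets the remainder stay uncut if that's better.
f[2] = 1×max(1,0) = 1×1 = 1
f[3] = max(1×2, 2×1) = 2
f[4] = max(1×3, 2×2, 3×1) = 4
f[5] = max(1×4, 2×3, 3×2, 4×1) = 6
f[6] = max(1×6, 2×4, 3×3, 4×2, 5×1) = 9
f[7] = max(1×9, 2×6, 3×4, 4×3, 5×2, 6×1) = 12
f[8] = max(1×12, 2×9, 3×6, …, 6×2, 7×1) = 18
One optimal split: 3 + 3 + 2; product 3×3×2 = 18.

18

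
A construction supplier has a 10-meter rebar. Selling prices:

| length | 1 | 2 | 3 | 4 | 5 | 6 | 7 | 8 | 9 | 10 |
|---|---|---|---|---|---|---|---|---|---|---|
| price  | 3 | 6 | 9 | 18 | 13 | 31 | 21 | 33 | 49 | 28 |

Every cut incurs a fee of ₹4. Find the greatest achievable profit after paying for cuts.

Let v[k] be the best obtainable value from length k. For each k, try every first piece i and keep the best of price[i] + v[k−i] minus the 4 cut fee when i<k.
v[1] = 3
v[2] = max(3+3-4, 6+0) = 6
v[3] = max(3+6-4, 6+3-4, 9+0) = 9
v[4] = max(3+9-4, 6+6-4, 9+3-4, 18+0) = 18
v[5] = max(3+18-4, 6+9-4, 9+6-4, 18+3-4, 13+0) = 17
v[6] = max(3+17-4, 6+18-4, 9+9-4, 18+6-4, 13+3-4, 31+0) = 31
v[7] = max(3+31-4, 6+17-4, 9+18-4, …, 31+3-4, 21+0) = 30
v[8] = max(3+30-4, 6+31-4, 9+17-4, …, 21+3-4, 33+0) = 33
v[9] = max(3+33-4, 6+30-4, 9+31-4, …, 33+3-4, 49+0) = 49
v[10] = max(3+49-4, 6+33-4, 9+30-4, …, 49+3-4, 28+0) = 48
One optimal plan: pieces 9 + 1 (1 cut) → ₹52 − ₹4 = ₹48.

48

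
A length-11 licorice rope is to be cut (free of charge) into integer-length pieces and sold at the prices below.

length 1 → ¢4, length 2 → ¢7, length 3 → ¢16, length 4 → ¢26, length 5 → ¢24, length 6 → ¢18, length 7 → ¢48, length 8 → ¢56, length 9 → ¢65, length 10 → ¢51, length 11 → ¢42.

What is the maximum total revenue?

74

Let R[k] be the best obtainable value from length k. For each k, try every first piece i and keep the best of price[i] + R[k−i].
R[1] = 4
R[2] = 8  (first piece 1, then R[1]=4)
R[3] = 16
R[4] = 26
R[5] = 30  (first piece 1, then R[4]=26)
R[6] = 34  (first piece 1, then R[5]=30)
R[7] = 48
R[8] = 56
R[9] = 65
R[10] = 69  (first piece 1, then R[9]=65)
R[11] = 74  (first piece 4, then R[7]=48)
One optimal cutting: 7 + 4 → ¢48 + ¢26 = ¢74.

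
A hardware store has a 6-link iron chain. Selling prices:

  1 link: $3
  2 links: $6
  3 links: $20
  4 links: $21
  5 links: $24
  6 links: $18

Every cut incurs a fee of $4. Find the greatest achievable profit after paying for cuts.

Let net[k] be the best obtainable value from length k. For each k, try every first piece i and keep the best of price[i] + net[k−i] minus the 4 cut fee when i<k.
net[1] = 3
net[2] = max(3+3-4, 6+0) = 6
net[3] = max(3+6-4, 6+3-4, 20+0) = 20
net[4] = max(3+20-4, 6+6-4, 20+3-4, 21+0) = 21
net[5] = max(3+21-4, 6+20-4, 20+6-4, 21+3-4, 24+0) = 24
net[6] = max(3+24-4, 6+21-4, 20+20-4, 21+6-4, 24+3-4, 18+0) = 36
One optimal plan: pieces 3 + 3 (1 cut) → $40 − $4 = $36.

36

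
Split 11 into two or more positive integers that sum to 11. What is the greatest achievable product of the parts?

54

Define P[k] = max over 1≤i<k of i · max(k−i, P[k−i]); the inner max lets the remainder stay uncut if that's better.
P[2] = 1*max(1,0) = 1*1 = 1
P[3] = 1*max(2,1) = 1*2 = 2
P[4] = 2*max(2,1) = 2*2 = 4
P[5] = 2*max(3,2) = 2*3 = 6
P[6] = 3*max(3,2) = 3*3 = 9
P[7] = 2*max(5,6) = 2*6 = 12
P[8] = 2*max(6,9) = 2*9 = 18
P[9] = 3*max(6,9) = 3*9 = 27
P[10] = 2*max(8,18) = 2*18 = 36
P[11] = 2*max(9,27) = 2*27 = 54
One optimal split: 3 + 3 + 3 + 2; product 3*3*3*2 = 54.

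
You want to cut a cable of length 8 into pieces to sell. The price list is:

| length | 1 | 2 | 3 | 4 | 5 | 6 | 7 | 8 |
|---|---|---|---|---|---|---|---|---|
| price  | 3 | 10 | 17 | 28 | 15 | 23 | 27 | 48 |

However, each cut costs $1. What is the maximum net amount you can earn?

55

Let v[k] be the best obtainable value from length k. For each k, try every first piece i and keep the best of price[i] + v[k−i] minus the 1 cut fee when i<k.
v[1] = 3
v[2] = max(3+3-1, 10+0) = 10
v[3] = max(3+10-1, 10+3-1, 17+0) = 17
v[4] = max(3+17-1, 10+10-1, 17+3-1, 28+0) = 28
v[5] = max(3+28-1, 10+17-1, 17+10-1, 28+3-1, 15+0) = 30
v[6] = max(3+30-1, 10+28-1, 17+17-1, 28+10-1, 15+3-1, 23+0) = 37
v[7] = max(3+37-1, 10+30-1, 17+28-1, …, 23+3-1, 27+0) = 44
v[8] = max(3+44-1, 10+37-1, 17+30-1, …, 27+3-1, 48+0) = 55
One optimal plan: pieces 4 + 4 (1 cut) → $56 − $1 = $55.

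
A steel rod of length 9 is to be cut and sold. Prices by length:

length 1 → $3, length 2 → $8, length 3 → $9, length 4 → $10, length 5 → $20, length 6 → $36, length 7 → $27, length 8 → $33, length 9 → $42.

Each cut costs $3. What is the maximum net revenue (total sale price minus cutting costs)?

42

Let v[k] be the best obtainable value from length k. For each k, try every first piece i and keep the best of price[i] + v[k−i] minus the 3 cut fee when i<k.
v[1] = 3
v[2] = max(3+3-3, 8+0) = 8
v[3] = max(3+8-3, 8+3-3, 9+0) = 9
v[4] = max(3+9-3, 8+8-3, 9+3-3, 10+0) = 13
v[5] = max(3+13-3, 8+9-3, 9+8-3, 10+3-3, 20+0) = 20
v[6] = max(3+20-3, 8+13-3, 9+9-3, 10+8-3, 20+3-3, 36+0) = 36
v[7] = max(3+36-3, 8+20-3, 9+13-3, …, 36+3-3, 27+0) = 36
v[8] = max(3+36-3, 8+36-3, 9+20-3, …, 27+3-3, 33+0) = 41
v[9] = max(3+41-3, 8+36-3, 9+36-3, …, 33+3-3, 42+0) = 42
One optimal plan: pieces 6 + 3 (1 cut) → $45 − $3 = $42.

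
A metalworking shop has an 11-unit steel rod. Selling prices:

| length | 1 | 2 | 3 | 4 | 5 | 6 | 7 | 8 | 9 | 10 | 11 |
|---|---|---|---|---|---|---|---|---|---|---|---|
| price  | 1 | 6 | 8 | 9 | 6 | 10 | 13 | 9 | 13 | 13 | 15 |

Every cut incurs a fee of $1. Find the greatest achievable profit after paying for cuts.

28

Build net[k] bottom-up: net[k] = max over allowed piece i of (p[i] + net[k−i]) − 1 per cut.
net[1] = 1
net[2] = 6
net[3] = 8
net[4] = 11  (first piece 2, then net[2]=6)
net[5] = 13  (first piece 2, then net[3]=8)
net[6] = 16  (first piece 2, then net[4]=11)
net[7] = 18  (first piece 2, then net[5]=13)
net[8] = 21  (first piece 2, then net[6]=16)
net[9] = 23  (first piece 2, then net[7]=18)
net[10] = 26  (first piece 2, then net[8]=21)
net[11] = 28  (first piece 2, then net[9]=23)
One optimal plan: pieces 3 + 2 + 2 + 2 + 2 (4 cuts) → $32 − $4 = $28.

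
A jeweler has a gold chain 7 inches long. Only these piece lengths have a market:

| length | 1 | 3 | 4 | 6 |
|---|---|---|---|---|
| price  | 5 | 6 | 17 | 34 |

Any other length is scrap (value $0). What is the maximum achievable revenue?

Let best[k] be the best obtainable value from length k. For each k, try every first piece i and keep the best of price[i] + best[k−i].
best[1] = 5
best[2] = 10  (first piece 1, then best[1]=5)
best[3] = 15  (first piece 1, then best[2]=10)
best[4] = 20  (first piece 1, then best[3]=15)
best[5] = 25  (first piece 1, then best[4]=20)
best[6] = 34
best[7] = 39  (first piece 1, then best[6]=34)
One optimal cutting: 6 + 1 → $39.

39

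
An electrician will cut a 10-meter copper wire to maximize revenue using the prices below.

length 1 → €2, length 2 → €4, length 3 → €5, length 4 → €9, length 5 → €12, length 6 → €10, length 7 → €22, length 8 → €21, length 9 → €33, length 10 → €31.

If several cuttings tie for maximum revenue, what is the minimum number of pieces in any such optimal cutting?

2

Build r[k] bottom-up: r[k] = max over allowed piece i of (p[i] + r[k−i]).
r[1] = 2
r[2] = 4  (first piece 1, then r[1]=2)
r[3] = 6  (first piece 1, then r[2]=4)
r[4] = 9
r[5] = 12
r[6] = 14  (first piece 1, then r[5]=12)
r[7] = 22
r[8] = 24  (first piece 1, then r[7]=22)
r[9] = 33
r[10] = 35  (first piece 1, then r[9]=33)
Maximum revenue is €35.
Now minimize piece count subject to staying optimal: for each k, pieces[k] = 1 + min over i with p[i]+r[k−i]=r[k] of pieces[k−i].
pieces[7] = 1
pieces[8] = 2
pieces[9] = 1
pieces[10] = 2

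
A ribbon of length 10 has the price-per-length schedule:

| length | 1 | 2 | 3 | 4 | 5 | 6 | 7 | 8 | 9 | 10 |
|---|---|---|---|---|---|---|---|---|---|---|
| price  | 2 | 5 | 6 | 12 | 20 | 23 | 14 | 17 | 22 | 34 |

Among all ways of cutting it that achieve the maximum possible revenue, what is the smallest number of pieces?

Consider every possible first cut. r[k] is the best of p[i]+r[k−i] over all sellable i≤k.
r[1] = 2
r[2] = 5
r[3] = 7  (first piece 1, then r[2]=5)
r[4] = 12
r[5] = 20
r[6] = 23
r[7] = 25  (first piece 1, then r[6]=23)
r[8] = 28  (first piece 2, then r[6]=23)
r[9] = 32  (first piece 4, then r[5]=20)
r[10] = 40  (first piece 5, then r[5]=20)
Maximum revenue is ¢40.
Now minimize piece count subject to staying optimal: for each k, pieces[k] = 1 + min over i with p[i]+r[k−i]=r[k] of pieces[k−i].
pieces[7] = 2
pieces[8] = 2
pieces[9] = 2
pieces[10] = 2

2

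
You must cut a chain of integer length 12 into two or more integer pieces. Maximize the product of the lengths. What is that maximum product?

Let P[k] be the best product for length k (with at least one cut). For each first piece i, the rest contributes max(k−i, P[k−i]).
P[2] = 1·max(1,0) = 1·1 = 1
P[3] = 1·max(2,1) = 1·2 = 2
P[4] = 2·max(2,1) = 2·2 = 4
P[5] = 2·max(3,2) = 2·3 = 6
P[6] = 3·max(3,2) = 3·3 = 9
P[7] = 2·max(5,6) = 2·6 = 12
P[8] = 2·max(6,9) = 2·9 = 18
P[9] = 3·max(6,9) = 3·9 = 27
P[10] = 2·max(8,18) = 2·18 = 36
P[11] = 2·max(9,27) = 2·27 = 54
P[12] = 3·max(9,27) = 3·27 = 81
One optimal split: 3 + 3 + 3 + 3; product 3·3·3·3 = 81.

81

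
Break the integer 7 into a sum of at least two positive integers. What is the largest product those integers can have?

Let m[k] be the best product for length k (with at least one cut). For each first piece i, the rest contributes max(k−i, m[k−i]).
m[2] = 1·max(1,0) = 1·1 = 1
m[3] = 1·max(2,1) = 1·2 = 2
m[4] = 2·max(2,1) = 2·2 = 4
m[5] = 2·max(3,2) = 2·3 = 6
m[6] = 3·max(3,2) = 3·3 = 9
m[7] = 2·max(5,6) = 2·6 = 12
One optimal split: 3 + 2 + 2; product 3·2·2 = 12.

12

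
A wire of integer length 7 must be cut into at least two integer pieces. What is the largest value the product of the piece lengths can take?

12

Define g[k] = max over 1≤i<k of i · max(k−i, g[k−i]); the inner max lets the remainder stay uncut if that's better.
g[2] = 1*max(1,0) = 1*1 = 1
g[3] = max(1*2, 2*1) = 2
g[4] = max(1*3, 2*2, 3*1) = 4
g[5] = max(1*4, 2*3, 3*2, 4*1) = 6
g[6] = max(1*6, 2*4, 3*3, 4*2, 5*1) = 9
g[7] = max(1*9, 2*6, 3*4, 4*3, 5*2, 6*1) = 12
One optimal split: 3 + 2 + 2; product 3*2*2 = 12.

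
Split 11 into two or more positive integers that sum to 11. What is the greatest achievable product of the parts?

54

Let f[k] be the best product for length k (with at least one cut). For each first piece i, the rest contributes max(k−i, f[k−i]).
f[2] = 1*max(1,0) = 1*1 = 1
f[3] = 1*max(2,1) = 1*2 = 2
f[4] = 2*max(2,1) = 2*2 = 4
f[5] = 2*max(3,2) = 2*3 = 6
f[6] = 3*max(3,2) = 3*3 = 9
f[7] = 2*max(5,6) = 2*6 = 12
f[8] = 2*max(6,9) = 2*9 = 18
f[9] = 3*max(6,9) = 3*9 = 27
f[10] = 2*max(8,18) = 2*18 = 36
f[11] = 2*max(9,27) = 2*27 = 54
One optimal split: 3 + 3 + 3 + 2; product 3*3*3*2 = 54.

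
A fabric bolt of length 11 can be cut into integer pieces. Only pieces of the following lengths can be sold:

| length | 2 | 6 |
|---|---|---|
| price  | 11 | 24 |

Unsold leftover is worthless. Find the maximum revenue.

Build r[k] bottom-up: r[k] = max over allowed piece i of (p[i] + r[k−i]).
r[1] = 0
r[2] = 11
r[3] = 11
r[4] = 22  (first piece 2, then r[2]=11)
r[5] = 22
r[6] = max(11+22, 24+0) = 33
r[7] = max(11+22, 24+0) = 33
r[8] = max(11+33, 24+11) = 44
r[9] = max(11+33, 24+11) = 44
r[10] = max(11+44, 24+22) = 55
r[11] = max(11+44, 24+22) = 55
One optimal cutting: pieces 2 + 2 + 2 + 2 + 2 with 1 yard of scrap → $55.

55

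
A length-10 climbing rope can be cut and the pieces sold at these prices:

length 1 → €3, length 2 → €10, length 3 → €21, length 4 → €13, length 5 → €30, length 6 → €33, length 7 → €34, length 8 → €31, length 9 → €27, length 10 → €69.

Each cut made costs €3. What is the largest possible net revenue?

69

Build net[k] bottom-up: net[k] = max over allowed piece i of (p[i] + net[k−i]) − 3 per cut.
net[1] = 3
net[2] = 10
net[3] = 21
net[4] = 21  (first piece 1, then net[3]=21)
net[5] = 30
net[6] = 39  (first piece 3, then net[3]=21)
net[7] = 39  (first piece 1, then net[6]=39)
net[8] = 48  (first piece 3, then net[5]=30)
net[9] = 57  (first piece 3, then net[6]=39)
net[10] = 69
Best is to make no cuts and sell whole for €69.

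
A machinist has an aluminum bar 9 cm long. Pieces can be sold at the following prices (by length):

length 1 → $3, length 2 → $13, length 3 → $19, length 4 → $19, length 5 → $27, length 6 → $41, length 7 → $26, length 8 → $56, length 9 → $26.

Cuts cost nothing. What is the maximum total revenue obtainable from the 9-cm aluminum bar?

60

Consider every possible first cut. R[k] is the best of p[i]+R[k−i] over all sellable i≤k.
R[1] = 3
R[2] = 13
R[3] = 19
R[4] = 26  (first piece 2, then R[2]=13)
R[5] = 32  (first piece 2, then R[3]=19)
R[6] = 41
R[7] = 45  (first piece 2, then R[5]=32)
R[8] = 56
R[9] = 60  (first piece 3, then R[6]=41)
One optimal cutting: 6 + 3 → $41 + $19 = $60.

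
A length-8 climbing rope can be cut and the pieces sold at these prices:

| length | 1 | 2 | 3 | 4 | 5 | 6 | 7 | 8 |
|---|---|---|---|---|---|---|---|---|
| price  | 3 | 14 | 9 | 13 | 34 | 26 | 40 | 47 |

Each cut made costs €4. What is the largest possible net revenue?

47

Consider every possible first cut. r[k] is the best of p[i]+r[k−i] over all sellable i≤k, charging 4 whenever i<k.
r[1] = 3
r[2] = 14
r[3] = 13  (first piece 1, then r[2]=14)
r[4] = 24  (first piece 2, then r[2]=14)
r[5] = 34
r[6] = 34  (first piece 2, then r[4]=24)
r[7] = 44  (first piece 2, then r[5]=34)
r[8] = 47
Best is to make no cuts and sell whole for €47.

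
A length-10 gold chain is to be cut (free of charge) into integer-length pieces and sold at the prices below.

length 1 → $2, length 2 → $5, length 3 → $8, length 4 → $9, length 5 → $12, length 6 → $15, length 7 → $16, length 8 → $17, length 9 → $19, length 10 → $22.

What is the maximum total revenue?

Let best[k] be the best obtainable value from length k. For each k, try every first piece i and keep the best of price[i] + best[k−i].
best[1] = 2
best[2] = max(2+2, 5+0) = 5
best[3] = max(2+5, 5+2, 8+0) = 8
best[4] = max(2+8, 5+5, 8+2, 9+0) = 10
best[5] = max(2+10, 5+8, 8+5, 9+2, 12+0) = 13
best[6] = max(2+13, 5+10, 8+8, 9+5, 12+2, 15+0) = 16
best[7] = max(2+16, 5+13, 8+10, …, 15+2, 16+0) = 18
best[8] = max(2+18, 5+16, 8+13, …, 16+2, 17+0) = 21
best[9] = max(2+21, 5+18, 8+16, …, 17+2, 19+0) = 24
best[10] = max(2+24, 5+21, 8+18, …, 19+2, 22+0) = 26
One optimal cutting: 3 + 3 + 3 + 1 → $8 + $8 + $8 + $2 = $26.

26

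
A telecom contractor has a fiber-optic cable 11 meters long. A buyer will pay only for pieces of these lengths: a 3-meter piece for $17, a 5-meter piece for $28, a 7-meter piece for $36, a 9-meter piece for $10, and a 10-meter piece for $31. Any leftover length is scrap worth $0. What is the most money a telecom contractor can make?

62

Build r[k] bottom-up: r[k] = max over allowed piece i of (p[i] + r[k−i]).
r[1] = 0
r[2] = 0
r[3] = 17
r[4] = 17
r[5] = 28
r[6] = 34  (first piece 3, then r[3]=17)
r[7] = 36
r[8] = 45  (first piece 3, then r[5]=28)
r[9] = 51  (first piece 3, then r[6]=34)
r[10] = 56  (first piece 5, then r[5]=28)
r[11] = 62  (first piece 3, then r[8]=45)
One optimal cutting: 5 + 3 + 3 → $62.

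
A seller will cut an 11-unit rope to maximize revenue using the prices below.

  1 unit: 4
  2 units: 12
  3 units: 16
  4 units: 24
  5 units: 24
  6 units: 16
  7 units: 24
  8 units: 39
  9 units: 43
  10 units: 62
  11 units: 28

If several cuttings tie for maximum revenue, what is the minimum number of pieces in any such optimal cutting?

2

Let r[k] be the best obtainable value from length k. For each k, try every first piece i and keep the best of price[i] + r[k−i].
r[1] = 4
r[2] = 12
r[3] = 16  (first piece 1, then r[2]=12)
r[4] = 24  (first piece 2, then r[2]=12)
r[5] = 28  (first piece 1, then r[4]=24)
r[6] = 36  (first piece 2, then r[4]=24)
r[7] = 40  (first piece 1, then r[6]=36)
r[8] = 48  (first piece 2, then r[6]=36)
r[9] = 52  (first piece 1, then r[8]=48)
r[10] = 62
r[11] = 66  (first piece 1, then r[10]=62)
Maximum revenue is 66.
Now minimize piece count subject to staying optimal: for each k, pieces[k] = 1 + min over i with p[i]+r[k−i]=r[k] of pieces[k−i].
pieces[8] = 2
pieces[9] = 3
pieces[10] = 1
pieces[11] = 2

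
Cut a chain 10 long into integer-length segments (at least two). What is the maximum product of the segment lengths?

36

Define m[k] = max over 1≤i<k of i · max(k−i, m[k−i]); the inner max lets the remainder stay uncut if that's better.
m[2] = 1*max(1,0) = 1*1 = 1
m[3] = max(1*2, 2*1) = 2
m[4] = max(1*3, 2*2, 3*1) = 4
m[5] = max(1*4, 2*3, 3*2, 4*1) = 6
m[6] = max(1*6, 2*4, 3*3, 4*2, 5*1) = 9
m[7] = max(1*9, 2*6, 3*4, 4*3, 5*2, 6*1) = 12
m[8] = max(1*12, 2*9, 3*6, …, 6*2, 7*1) = 18
m[9] = max(1*18, 2*12, 3*9, …, 7*2, 8*1) = 27
m[10] = max(1*27, 2*18, 3*12, …, 8*2, 9*1) = 36
One optimal split: 3 + 3 + 2 + 2; product 3*3*2*2 = 36.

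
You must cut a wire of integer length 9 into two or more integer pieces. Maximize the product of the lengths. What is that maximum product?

Fill m[k] for k=2..9: at each k try every first piece i and multiply by the better of (k−i) uncut or m[k−i].
Small cases: m[2]=1, m[3]=2.
m[4] = max(1×3, 2×2, 3×1) = 4
m[5] = max(1×4, 2×3, 3×2, 4×1) = 6
m[6] = max(1×6, 2×4, 3×3, 4×2, 5×1) = 9
m[7] = max(1×9, 2×6, 3×4, 4×3, 5×2, 6×1) = 12
m[8] = max(1×12, 2×9, 3×6, …, 6×2, 7×1) = 18
m[9] = max(1×18, 2×12, 3×9, …, 7×2, 8×1) = 27
One optimal split: 3 + 3 + 3; product 3×3×3 = 27.

27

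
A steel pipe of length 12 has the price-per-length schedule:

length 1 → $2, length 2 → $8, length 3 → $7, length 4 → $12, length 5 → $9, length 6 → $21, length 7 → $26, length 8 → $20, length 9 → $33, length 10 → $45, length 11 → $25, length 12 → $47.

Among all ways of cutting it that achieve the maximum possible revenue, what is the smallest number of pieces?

Build r[k] bottom-up: r[k] = max over allowed piece i of (p[i] + r[k−i]).
r[1] = 2
r[2] = max(2+2, 8+0) = 8
r[3] = max(2+8, 8+2, 7+0) = 10
r[4] = max(2+10, 8+8, 7+2, 12+0) = 16
r[5] = max(2+16, 8+10, 7+8, 12+2, 9+0) = 18
r[6] = max(2+18, 8+16, 7+10, 12+8, 9+2, 21+0) = 24
r[7] = max(2+24, 8+18, 7+16, …, 21+2, 26+0) = 26
r[8] = max(2+26, 8+24, 7+18, …, 26+2, 20+0) = 32
r[9] = max(2+32, 8+26, 7+24, …, 20+2, 33+0) = 34
r[10] = max(2+34, 8+32, 7+26, …, 33+2, 45+0) = 45
r[11] = max(2+45, 8+34, 7+32, …, 45+2, 25+0) = 47
r[12] = max(2+47, 8+45, 7+34, …, 25+2, 47+0) = 53
Maximum revenue is $53.
Now minimize piece count subject to staying optimal: for each k, pieces[k] = 1 + min over i with p[i]+r[k−i]=r[k] of pieces[k−i].
pieces[9] = 2
pieces[10] = 1
pieces[11] = 2
pieces[12] = 2

2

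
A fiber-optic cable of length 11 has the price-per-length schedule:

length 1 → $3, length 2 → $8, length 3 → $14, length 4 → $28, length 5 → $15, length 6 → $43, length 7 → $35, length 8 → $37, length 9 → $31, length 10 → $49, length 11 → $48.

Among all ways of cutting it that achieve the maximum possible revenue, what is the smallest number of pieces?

Let r[k] be the best obtainable value from length k. For each k, try every first piece i and keep the best of price[i] + r[k−i].
r[1] = 3
r[2] = max(3+3, 8+0) = 8
r[3] = max(3+8, 8+3, 14+0) = 14
r[4] = max(3+14, 8+8, 14+3, 28+0) = 28
r[5] = max(3+28, 8+14, 14+8, 28+3, 15+0) = 31
r[6] = max(3+31, 8+28, 14+14, 28+8, 15+3, 43+0) = 43
r[7] = max(3+43, 8+31, 14+28, …, 43+3, 35+0) = 46
r[8] = max(3+46, 8+43, 14+31, …, 35+3, 37+0) = 56
r[9] = max(3+56, 8+46, 14+43, …, 37+3, 31+0) = 59
r[10] = max(3+59, 8+56, 14+46, …, 31+3, 49+0) = 71
r[11] = max(3+71, 8+59, 14+56, …, 49+3, 48+0) = 74
Maximum revenue is $74.
Now minimize piece count subject to staying optimal: for each k, pieces[k] = 1 + min over i with p[i]+r[k−i]=r[k] of pieces[k−i].
pieces[8] = 2
pieces[9] = 3
pieces[10] = 2
pieces[11] = 3

3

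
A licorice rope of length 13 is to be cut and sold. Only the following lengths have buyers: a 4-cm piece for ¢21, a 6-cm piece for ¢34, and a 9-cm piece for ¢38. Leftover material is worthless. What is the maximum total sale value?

Build r[k] bottom-up: r[k] = max over allowed piece i of (p[i] + r[k−i]).
r[1] = 0
r[2] = 0
r[3] = 0
r[4] = 21
r[5] = 21
r[6] = max(21+0, 34+0) = 34
r[7] = max(21+0, 34+0) = 34
r[8] = max(21+21, 34+0) = 42
r[9] = max(21+21, 34+0, 38+0) = 42
r[10] = max(21+34, 34+21, 38+0) = 55
r[11] = max(21+34, 34+21, 38+0) = 55
r[12] = max(21+42, 34+34, 38+0) = 68
r[13] = max(21+42, 34+34, 38+21) = 68
One optimal cutting: pieces 6 + 6 with 1 cm of scrap → ¢68.

68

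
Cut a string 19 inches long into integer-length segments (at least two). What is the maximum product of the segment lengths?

972

Let P[k] be the best product for length k (with at least one cut). For each first piece i, the rest contributes max(k−i, P[k−i]).
Small cases: P[2]=1, P[3]=2, P[4]=4, P[5]=6, P[6]=9, P[7]=12, P[8]=18, P[9]=27, P[10]=36, P[11]=54, P[12]=81.
P[13] = 2×max(11,54) = 2×54 = 108
P[14] = 2×max(12,81) = 2×81 = 162
P[15] = 3×max(12,81) = 3×81 = 243
P[16] = 2×max(14,162) = 2×162 = 324
P[17] = 2×max(15,243) = 2×243 = 486
P[18] = 3×max(15,243) = 3×243 = 729
P[19] = 2×max(17,486) = 2×486 = 972
One optimal split: 3 + 3 + 3 + 3 + 3 + 2 + 2; product 3×3×3×3×3×2×2 = 972.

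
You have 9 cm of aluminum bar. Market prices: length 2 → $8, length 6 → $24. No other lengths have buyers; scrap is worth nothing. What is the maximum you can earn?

Build r[k] bottom-up: r[k] = max over allowed piece i of (p[i] + r[k−i]).
r[1] = 0
r[2] = 8
r[3] = 8
r[4] = 16  (first piece 2, then r[2]=8)
r[5] = 16
r[6] = max(8+16, 24+0) = 24
r[7] = max(8+16, 24+0) = 24
r[8] = max(8+24, 24+8) = 32
r[9] = max(8+24, 24+8) = 32
One optimal cutting: pieces 2 + 2 + 2 + 2 with 1 cm of scrap → $32.

32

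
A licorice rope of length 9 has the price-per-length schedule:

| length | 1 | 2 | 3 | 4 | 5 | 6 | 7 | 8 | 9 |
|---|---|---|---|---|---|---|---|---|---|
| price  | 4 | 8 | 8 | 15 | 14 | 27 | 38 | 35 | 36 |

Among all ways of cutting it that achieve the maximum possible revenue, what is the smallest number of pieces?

Build r[k] bottom-up: r[k] = max over allowed piece i of (p[i] + r[k−i]).
r[1] = 4
r[2] = 8  (first piece 1, then r[1]=4)
r[3] = 12  (first piece 1, then r[2]=8)
r[4] = 16  (first piece 1, then r[3]=12)
r[5] = 20  (first piece 1, then r[4]=16)
r[6] = 27
r[7] = 38
r[8] = 42  (first piece 1, then r[7]=38)
r[9] = 46  (first piece 1, then r[8]=42)
Maximum revenue is ¢46.
Now minimize piece count subject to staying optimal: for each k, pieces[k] = 1 + min over i with p[i]+r[k−i]=r[k] of pieces[k−i].
pieces[6] = 1
pieces[7] = 1
pieces[8] = 2
pieces[9] = 2

2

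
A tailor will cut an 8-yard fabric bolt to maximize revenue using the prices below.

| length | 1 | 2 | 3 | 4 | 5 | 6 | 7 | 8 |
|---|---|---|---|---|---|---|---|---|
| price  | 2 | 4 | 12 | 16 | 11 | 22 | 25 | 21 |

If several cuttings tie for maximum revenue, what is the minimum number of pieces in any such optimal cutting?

2

Build r[k] bottom-up: r[k] = max over allowed piece i of (p[i] + r[k−i]).
r[1] = 2
r[2] = max(2+2, 4+0) = 4
r[3] = max(2+4, 4+2, 12+0) = 12
r[4] = max(2+12, 4+4, 12+2, 16+0) = 16
r[5] = max(2+16, 4+12, 12+4, 16+2, 11+0) = 18
r[6] = max(2+18, 4+16, 12+12, 16+4, 11+2, 22+0) = 24
r[7] = max(2+24, 4+18, 12+16, …, 22+2, 25+0) = 28
r[8] = max(2+28, 4+24, 12+18, …, 25+2, 21+0) = 32
Maximum revenue is $32.
Now minimize piece count subject to staying optimal: for each k, pieces[k] = 1 + min over i with p[i]+r[k−i]=r[k] of pieces[k−i].
pieces[5] = 2
pieces[6] = 2
pieces[7] = 2
pieces[8] = 2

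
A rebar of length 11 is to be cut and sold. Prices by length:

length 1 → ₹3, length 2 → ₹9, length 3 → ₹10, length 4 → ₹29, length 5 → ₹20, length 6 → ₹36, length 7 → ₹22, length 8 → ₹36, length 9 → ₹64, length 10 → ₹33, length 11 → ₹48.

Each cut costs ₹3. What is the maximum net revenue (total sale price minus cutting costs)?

70

Consider every possible first cut. v[k] is the best of p[i]+v[k−i] over all sellable i≤k, charging 3 whenever i<k.
v[1] = 3
v[2] = 9
v[3] = 10
v[4] = 29
v[5] = 29  (first piece 1, then v[4]=29)
v[6] = 36
v[7] = 36  (first piece 1, then v[6]=36)
v[8] = 55  (first piece 4, then v[4]=29)
v[9] = 64
v[10] = 64  (first piece 1, then v[9]=64)
v[11] = 70  (first piece 2, then v[9]=64)
One optimal plan: pieces 9 + 2 (1 cut) → ₹73 − ₹3 = ₹70.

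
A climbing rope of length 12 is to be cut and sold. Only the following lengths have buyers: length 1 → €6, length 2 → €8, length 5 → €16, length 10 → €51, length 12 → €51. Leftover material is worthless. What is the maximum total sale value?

72

Let best[k] be the best obtainable value from length k. For each k, try every first piece i and keep the best of price[i] + best[k−i].
best[1] = 6
best[2] = 12  (first piece 1, then best[1]=6)
best[3] = 18  (first piece 1, then best[2]=12)
best[4] = 24  (first piece 1, then best[3]=18)
best[5] = 30  (first piece 1, then best[4]=24)
best[6] = 36  (first piece 1, then best[5]=30)
best[7] = 42  (first piece 1, then best[6]=36)
best[8] = 48  (first piece 1, then best[7]=42)
best[9] = 54  (first piece 1, then best[8]=48)
best[10] = 60  (first piece 1, then best[9]=54)
best[11] = 66  (first piece 1, then best[10]=60)
best[12] = 72  (first piece 1, then best[11]=66)
One optimal cutting: 1 + 1 + 1 + 1 + 1 + 1 + 1 + 1 + 1 + 1 + 1 + 1 → €72.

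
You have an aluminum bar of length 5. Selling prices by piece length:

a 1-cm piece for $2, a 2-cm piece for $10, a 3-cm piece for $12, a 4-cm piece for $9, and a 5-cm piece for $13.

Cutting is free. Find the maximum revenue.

22

Build r[k] bottom-up: r[k] = max over allowed piece i of (p[i] + r[k−i]).
r[1] = 2
r[2] = 10
r[3] = 12  (first piece 1, then r[2]=10)
r[4] = 20  (first piece 2, then r[2]=10)
r[5] = 22  (first piece 1, then r[4]=20)
One optimal cutting: 2 + 2 + 1 → $10 + $10 + $2 = $22.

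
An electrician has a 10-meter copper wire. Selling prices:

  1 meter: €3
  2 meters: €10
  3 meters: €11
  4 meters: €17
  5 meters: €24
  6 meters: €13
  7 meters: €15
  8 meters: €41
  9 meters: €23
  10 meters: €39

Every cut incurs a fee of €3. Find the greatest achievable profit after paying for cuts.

Build net[k] bottom-up: net[k] = max over allowed piece i of (p[i] + net[k−i]) − 3 per cut.
net[1] = 3
net[2] = 10
net[3] = 11
net[4] = 17  (first piece 2, then net[2]=10)
net[5] = 24
net[6] = 24  (first piece 1, then net[5]=24)
net[7] = 31  (first piece 2, then net[5]=24)
net[8] = 41
net[9] = 41  (first piece 1, then net[8]=41)
net[10] = 48  (first piece 2, then net[8]=41)
One optimal plan: pieces 8 + 2 (1 cut) → €51 − €3 = €48.

48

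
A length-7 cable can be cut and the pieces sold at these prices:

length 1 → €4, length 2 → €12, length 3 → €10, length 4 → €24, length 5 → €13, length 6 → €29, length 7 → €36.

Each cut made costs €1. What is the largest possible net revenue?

38

Build net[k] bottom-up: net[k] = max over allowed piece i of (p[i] + net[k−i]) − 1 per cut.
net[1] = 4
net[2] = 12
net[3] = 15  (first piece 1, then net[2]=12)
net[4] = 24
net[5] = 27  (first piece 1, then net[4]=24)
net[6] = 35  (first piece 2, then net[4]=24)
net[7] = 38  (first piece 1, then net[6]=35)
One optimal plan: pieces 4 + 2 + 1 (2 cuts) → €40 − €2 = €38.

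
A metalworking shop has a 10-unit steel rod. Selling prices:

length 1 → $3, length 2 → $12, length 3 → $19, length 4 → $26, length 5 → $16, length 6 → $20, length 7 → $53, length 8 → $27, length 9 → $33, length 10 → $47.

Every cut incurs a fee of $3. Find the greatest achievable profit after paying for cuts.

69

Consider every possible first cut. net[k] is the best of p[i]+net[k−i] over all sellable i≤k, charging 3 whenever i<k.
net[1] = 3
net[2] = max(3+3-3, 12+0) = 12
net[3] = max(3+12-3, 12+3-3, 19+0) = 19
net[4] = max(3+19-3, 12+12-3, 19+3-3, 26+0) = 26
net[5] = max(3+26-3, 12+19-3, 19+12-3, 26+3-3, 16+0) = 28
net[6] = max(3+28-3, 12+26-3, 19+19-3, 26+12-3, 16+3-3, 20+0) = 35
net[7] = max(3+35-3, 12+28-3, 19+26-3, …, 20+3-3, 53+0) = 53
net[8] = max(3+53-3, 12+35-3, 19+28-3, …, 53+3-3, 27+0) = 53
net[9] = max(3+53-3, 12+53-3, 19+35-3, …, 27+3-3, 33+0) = 62
net[10] = max(3+62-3, 12+53-3, 19+53-3, …, 33+3-3, 47+0) = 69
One optimal plan: pieces 7 + 3 (1 cut) → $72 − $3 = $69.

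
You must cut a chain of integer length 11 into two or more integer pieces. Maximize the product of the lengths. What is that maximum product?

54

Let g[k] be the best product for length k (with at least one cut). For each first piece i, the rest contributes max(k−i, g[k−i]).
g[2] = 1×max(1,0) = 1×1 = 1
g[3] = 1×max(2,1) = 1×2 = 2
g[4] = 2×max(2,1) = 2×2 = 4
g[5] = 2×max(3,2) = 2×3 = 6
g[6] = 3×max(3,2) = 3×3 = 9
g[7] = 2×max(5,6) = 2×6 = 12
g[8] = 2×max(6,9) = 2×9 = 18
g[9] = 3×max(6,9) = 3×9 = 27
g[10] = 2×max(8,18) = 2×18 = 36
g[11] = 2×max(9,27) = 2×27 = 54
One optimal split: 3 + 3 + 3 + 2; product 3×3×3×2 = 54.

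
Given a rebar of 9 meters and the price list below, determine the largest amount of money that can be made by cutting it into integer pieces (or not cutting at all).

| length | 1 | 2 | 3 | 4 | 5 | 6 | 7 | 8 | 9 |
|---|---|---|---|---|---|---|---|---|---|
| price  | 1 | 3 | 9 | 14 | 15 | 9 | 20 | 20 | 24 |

29

Let R[k] be the best obtainable value from length k. For each k, try every first piece i and keep the best of price[i] + R[k−i].
R[1] = 1
R[2] = max(1+1, 3+0) = 3
R[3] = max(1+3, 3+1, 9+0) = 9
R[4] = max(1+9, 3+3, 9+1, 14+0) = 14
R[5] = max(1+14, 3+9, 9+3, 14+1, 15+0) = 15
R[6] = max(1+15, 3+14, 9+9, 14+3, 15+1, 9+0) = 18
R[7] = max(1+18, 3+15, 9+14, …, 9+1, 20+0) = 23
R[8] = max(1+23, 3+18, 9+15, …, 20+1, 20+0) = 28
R[9] = max(1+28, 3+23, 9+18, …, 20+1, 24+0) = 29
One optimal cutting: 4 + 4 + 1 → ₹14 + ₹14 + ₹1 = ₹29.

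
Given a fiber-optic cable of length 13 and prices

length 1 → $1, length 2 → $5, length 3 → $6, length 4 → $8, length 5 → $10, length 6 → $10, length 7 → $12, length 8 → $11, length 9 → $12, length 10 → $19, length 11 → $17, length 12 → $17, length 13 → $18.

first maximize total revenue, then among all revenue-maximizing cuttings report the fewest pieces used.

Let r[k] be the best obtainable value from length k. For each k, try every first piece i and keep the best of price[i] + r[k−i].
r[1] = 1
r[2] = max(1+1, 5+0) = 5
r[3] = max(1+5, 5+1, 6+0) = 6
r[4] = max(1+6, 5+5, 6+1, 8+0) = 10
r[5] = max(1+10, 5+6, 6+5, 8+1, 10+0) = 11
r[6] = max(1+11, 5+10, 6+6, 8+5, 10+1, 10+0) = 15
r[7] = max(1+15, 5+11, 6+10, …, 10+1, 12+0) = 16
r[8] = max(1+16, 5+15, 6+11, …, 12+1, 11+0) = 20
r[9] = max(1+20, 5+16, 6+15, …, 11+1, 12+0) = 21
r[10] = max(1+21, 5+20, 6+16, …, 12+1, 19+0) = 25
r[11] = max(1+25, 5+21, 6+20, …, 19+1, 17+0) = 26
r[12] = max(1+26, 5+25, 6+21, …, 17+1, 17+0) = 30
r[13] = max(1+30, 5+26, 6+25, …, 17+1, 18+0) = 31
Maximum revenue is $31.
Now minimize piece count subject to staying optimal: for each k, pieces[k] = 1 + min over i with p[i]+r[k−i]=r[k] of pieces[k−i].
pieces[10] = 5
pieces[11] = 5
pieces[12] = 6
pieces[13] = 6

6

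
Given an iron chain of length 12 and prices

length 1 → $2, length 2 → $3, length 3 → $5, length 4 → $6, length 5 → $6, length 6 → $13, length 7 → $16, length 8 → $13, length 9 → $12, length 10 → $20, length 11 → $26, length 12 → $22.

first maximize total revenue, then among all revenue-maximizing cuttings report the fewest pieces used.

Consider every possible first cut. r[k] is the best of p[i]+r[k−i] over all sellable i≤k.
r[1] = 2
r[2] = max(2+2, 3+0) = 4
r[3] = max(2+4, 3+2, 5+0) = 6
r[4] = max(2+6, 3+4, 5+2, 6+0) = 8
r[5] = max(2+8, 3+6, 5+4, 6+2, 6+0) = 10
r[6] = max(2+10, 3+8, 5+6, 6+4, 6+2, 13+0) = 13
r[7] = max(2+13, 3+10, 5+8, …, 13+2, 16+0) = 16
r[8] = max(2+16, 3+13, 5+10, …, 16+2, 13+0) = 18
r[9] = max(2+18, 3+16, 5+13, …, 13+2, 12+0) = 20
r[10] = max(2+20, 3+18, 5+16, …, 12+2, 20+0) = 22
r[11] = max(2+22, 3+20, 5+18, …, 20+2, 26+0) = 26
r[12] = max(2+26, 3+22, 5+20, …, 26+2, 22+0) = 28
Maximum revenue is $28.
Now minimize piece count subject to staying optimal: for each k, pieces[k] = 1 + min over i with p[i]+r[k−i]=r[k] of pieces[k−i].
pieces[9] = 3
pieces[10] = 4
pieces[11] = 1
pieces[12] = 2

2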